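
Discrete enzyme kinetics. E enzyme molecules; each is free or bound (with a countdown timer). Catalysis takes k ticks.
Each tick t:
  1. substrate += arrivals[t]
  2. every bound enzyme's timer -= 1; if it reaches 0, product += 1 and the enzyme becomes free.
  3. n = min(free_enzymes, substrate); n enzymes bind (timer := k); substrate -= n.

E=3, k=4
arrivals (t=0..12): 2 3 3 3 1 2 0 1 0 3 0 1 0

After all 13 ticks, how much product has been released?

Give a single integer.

t=0: arr=2 -> substrate=0 bound=2 product=0
t=1: arr=3 -> substrate=2 bound=3 product=0
t=2: arr=3 -> substrate=5 bound=3 product=0
t=3: arr=3 -> substrate=8 bound=3 product=0
t=4: arr=1 -> substrate=7 bound=3 product=2
t=5: arr=2 -> substrate=8 bound=3 product=3
t=6: arr=0 -> substrate=8 bound=3 product=3
t=7: arr=1 -> substrate=9 bound=3 product=3
t=8: arr=0 -> substrate=7 bound=3 product=5
t=9: arr=3 -> substrate=9 bound=3 product=6
t=10: arr=0 -> substrate=9 bound=3 product=6
t=11: arr=1 -> substrate=10 bound=3 product=6
t=12: arr=0 -> substrate=8 bound=3 product=8

Answer: 8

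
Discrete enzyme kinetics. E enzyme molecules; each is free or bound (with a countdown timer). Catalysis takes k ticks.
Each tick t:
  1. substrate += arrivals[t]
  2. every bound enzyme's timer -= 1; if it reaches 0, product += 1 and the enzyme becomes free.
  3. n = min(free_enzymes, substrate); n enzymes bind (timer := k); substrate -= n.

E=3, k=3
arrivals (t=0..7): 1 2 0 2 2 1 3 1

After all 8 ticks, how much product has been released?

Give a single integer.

Answer: 6

Derivation:
t=0: arr=1 -> substrate=0 bound=1 product=0
t=1: arr=2 -> substrate=0 bound=3 product=0
t=2: arr=0 -> substrate=0 bound=3 product=0
t=3: arr=2 -> substrate=1 bound=3 product=1
t=4: arr=2 -> substrate=1 bound=3 product=3
t=5: arr=1 -> substrate=2 bound=3 product=3
t=6: arr=3 -> substrate=4 bound=3 product=4
t=7: arr=1 -> substrate=3 bound=3 product=6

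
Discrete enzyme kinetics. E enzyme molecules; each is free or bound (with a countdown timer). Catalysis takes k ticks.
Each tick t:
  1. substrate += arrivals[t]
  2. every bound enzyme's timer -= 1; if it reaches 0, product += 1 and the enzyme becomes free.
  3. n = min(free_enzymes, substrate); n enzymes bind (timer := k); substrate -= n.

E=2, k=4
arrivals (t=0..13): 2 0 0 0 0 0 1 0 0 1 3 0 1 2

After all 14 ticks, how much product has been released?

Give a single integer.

Answer: 4

Derivation:
t=0: arr=2 -> substrate=0 bound=2 product=0
t=1: arr=0 -> substrate=0 bound=2 product=0
t=2: arr=0 -> substrate=0 bound=2 product=0
t=3: arr=0 -> substrate=0 bound=2 product=0
t=4: arr=0 -> substrate=0 bound=0 product=2
t=5: arr=0 -> substrate=0 bound=0 product=2
t=6: arr=1 -> substrate=0 bound=1 product=2
t=7: arr=0 -> substrate=0 bound=1 product=2
t=8: arr=0 -> substrate=0 bound=1 product=2
t=9: arr=1 -> substrate=0 bound=2 product=2
t=10: arr=3 -> substrate=2 bound=2 product=3
t=11: arr=0 -> substrate=2 bound=2 product=3
t=12: arr=1 -> substrate=3 bound=2 product=3
t=13: arr=2 -> substrate=4 bound=2 product=4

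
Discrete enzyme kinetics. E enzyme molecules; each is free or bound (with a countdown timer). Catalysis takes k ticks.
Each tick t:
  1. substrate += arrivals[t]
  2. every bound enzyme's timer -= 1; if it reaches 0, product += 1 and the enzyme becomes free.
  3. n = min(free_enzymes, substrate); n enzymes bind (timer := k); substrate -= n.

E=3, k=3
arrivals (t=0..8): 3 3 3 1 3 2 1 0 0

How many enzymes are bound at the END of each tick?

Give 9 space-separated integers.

Answer: 3 3 3 3 3 3 3 3 3

Derivation:
t=0: arr=3 -> substrate=0 bound=3 product=0
t=1: arr=3 -> substrate=3 bound=3 product=0
t=2: arr=3 -> substrate=6 bound=3 product=0
t=3: arr=1 -> substrate=4 bound=3 product=3
t=4: arr=3 -> substrate=7 bound=3 product=3
t=5: arr=2 -> substrate=9 bound=3 product=3
t=6: arr=1 -> substrate=7 bound=3 product=6
t=7: arr=0 -> substrate=7 bound=3 product=6
t=8: arr=0 -> substrate=7 bound=3 product=6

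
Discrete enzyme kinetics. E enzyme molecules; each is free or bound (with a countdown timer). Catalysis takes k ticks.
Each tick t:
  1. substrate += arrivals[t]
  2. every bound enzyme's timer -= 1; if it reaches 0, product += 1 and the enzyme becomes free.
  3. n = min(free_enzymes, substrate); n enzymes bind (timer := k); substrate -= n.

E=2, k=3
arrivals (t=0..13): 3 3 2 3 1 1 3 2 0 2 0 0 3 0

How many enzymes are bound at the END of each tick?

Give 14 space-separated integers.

t=0: arr=3 -> substrate=1 bound=2 product=0
t=1: arr=3 -> substrate=4 bound=2 product=0
t=2: arr=2 -> substrate=6 bound=2 product=0
t=3: arr=3 -> substrate=7 bound=2 product=2
t=4: arr=1 -> substrate=8 bound=2 product=2
t=5: arr=1 -> substrate=9 bound=2 product=2
t=6: arr=3 -> substrate=10 bound=2 product=4
t=7: arr=2 -> substrate=12 bound=2 product=4
t=8: arr=0 -> substrate=12 bound=2 product=4
t=9: arr=2 -> substrate=12 bound=2 product=6
t=10: arr=0 -> substrate=12 bound=2 product=6
t=11: arr=0 -> substrate=12 bound=2 product=6
t=12: arr=3 -> substrate=13 bound=2 product=8
t=13: arr=0 -> substrate=13 bound=2 product=8

Answer: 2 2 2 2 2 2 2 2 2 2 2 2 2 2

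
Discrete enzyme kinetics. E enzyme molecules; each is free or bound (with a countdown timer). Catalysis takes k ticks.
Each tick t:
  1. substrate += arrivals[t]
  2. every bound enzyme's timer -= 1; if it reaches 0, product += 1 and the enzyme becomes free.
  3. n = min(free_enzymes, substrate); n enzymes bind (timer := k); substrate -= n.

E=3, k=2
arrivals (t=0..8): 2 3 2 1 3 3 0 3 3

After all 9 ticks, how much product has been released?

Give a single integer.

t=0: arr=2 -> substrate=0 bound=2 product=0
t=1: arr=3 -> substrate=2 bound=3 product=0
t=2: arr=2 -> substrate=2 bound=3 product=2
t=3: arr=1 -> substrate=2 bound=3 product=3
t=4: arr=3 -> substrate=3 bound=3 product=5
t=5: arr=3 -> substrate=5 bound=3 product=6
t=6: arr=0 -> substrate=3 bound=3 product=8
t=7: arr=3 -> substrate=5 bound=3 product=9
t=8: arr=3 -> substrate=6 bound=3 product=11

Answer: 11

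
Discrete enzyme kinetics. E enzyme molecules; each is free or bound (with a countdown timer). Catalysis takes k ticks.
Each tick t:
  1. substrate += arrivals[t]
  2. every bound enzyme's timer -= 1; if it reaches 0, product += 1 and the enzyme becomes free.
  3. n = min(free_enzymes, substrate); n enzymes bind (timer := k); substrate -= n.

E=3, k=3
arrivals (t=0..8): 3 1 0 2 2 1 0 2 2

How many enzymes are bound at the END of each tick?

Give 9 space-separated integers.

Answer: 3 3 3 3 3 3 3 3 3

Derivation:
t=0: arr=3 -> substrate=0 bound=3 product=0
t=1: arr=1 -> substrate=1 bound=3 product=0
t=2: arr=0 -> substrate=1 bound=3 product=0
t=3: arr=2 -> substrate=0 bound=3 product=3
t=4: arr=2 -> substrate=2 bound=3 product=3
t=5: arr=1 -> substrate=3 bound=3 product=3
t=6: arr=0 -> substrate=0 bound=3 product=6
t=7: arr=2 -> substrate=2 bound=3 product=6
t=8: arr=2 -> substrate=4 bound=3 product=6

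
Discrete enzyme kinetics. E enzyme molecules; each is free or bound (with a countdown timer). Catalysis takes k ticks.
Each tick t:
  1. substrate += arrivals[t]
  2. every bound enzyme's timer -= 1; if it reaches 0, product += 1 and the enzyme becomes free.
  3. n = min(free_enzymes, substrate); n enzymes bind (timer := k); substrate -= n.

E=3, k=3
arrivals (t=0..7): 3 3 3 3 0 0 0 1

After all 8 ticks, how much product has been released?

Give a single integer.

Answer: 6

Derivation:
t=0: arr=3 -> substrate=0 bound=3 product=0
t=1: arr=3 -> substrate=3 bound=3 product=0
t=2: arr=3 -> substrate=6 bound=3 product=0
t=3: arr=3 -> substrate=6 bound=3 product=3
t=4: arr=0 -> substrate=6 bound=3 product=3
t=5: arr=0 -> substrate=6 bound=3 product=3
t=6: arr=0 -> substrate=3 bound=3 product=6
t=7: arr=1 -> substrate=4 bound=3 product=6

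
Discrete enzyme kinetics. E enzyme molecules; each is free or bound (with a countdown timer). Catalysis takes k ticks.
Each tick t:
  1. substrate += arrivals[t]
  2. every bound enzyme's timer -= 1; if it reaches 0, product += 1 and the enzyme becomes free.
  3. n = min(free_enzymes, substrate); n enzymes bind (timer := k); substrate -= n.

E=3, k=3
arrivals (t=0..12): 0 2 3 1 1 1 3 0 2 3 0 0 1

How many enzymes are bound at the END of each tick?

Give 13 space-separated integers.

t=0: arr=0 -> substrate=0 bound=0 product=0
t=1: arr=2 -> substrate=0 bound=2 product=0
t=2: arr=3 -> substrate=2 bound=3 product=0
t=3: arr=1 -> substrate=3 bound=3 product=0
t=4: arr=1 -> substrate=2 bound=3 product=2
t=5: arr=1 -> substrate=2 bound=3 product=3
t=6: arr=3 -> substrate=5 bound=3 product=3
t=7: arr=0 -> substrate=3 bound=3 product=5
t=8: arr=2 -> substrate=4 bound=3 product=6
t=9: arr=3 -> substrate=7 bound=3 product=6
t=10: arr=0 -> substrate=5 bound=3 product=8
t=11: arr=0 -> substrate=4 bound=3 product=9
t=12: arr=1 -> substrate=5 bound=3 product=9

Answer: 0 2 3 3 3 3 3 3 3 3 3 3 3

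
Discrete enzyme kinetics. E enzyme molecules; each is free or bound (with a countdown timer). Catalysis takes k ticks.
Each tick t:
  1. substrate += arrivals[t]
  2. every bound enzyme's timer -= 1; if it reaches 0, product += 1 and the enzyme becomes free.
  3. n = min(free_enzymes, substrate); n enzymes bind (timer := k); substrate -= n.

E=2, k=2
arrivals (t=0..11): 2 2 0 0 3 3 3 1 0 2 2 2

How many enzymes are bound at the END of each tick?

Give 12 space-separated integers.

Answer: 2 2 2 2 2 2 2 2 2 2 2 2

Derivation:
t=0: arr=2 -> substrate=0 bound=2 product=0
t=1: arr=2 -> substrate=2 bound=2 product=0
t=2: arr=0 -> substrate=0 bound=2 product=2
t=3: arr=0 -> substrate=0 bound=2 product=2
t=4: arr=3 -> substrate=1 bound=2 product=4
t=5: arr=3 -> substrate=4 bound=2 product=4
t=6: arr=3 -> substrate=5 bound=2 product=6
t=7: arr=1 -> substrate=6 bound=2 product=6
t=8: arr=0 -> substrate=4 bound=2 product=8
t=9: arr=2 -> substrate=6 bound=2 product=8
t=10: arr=2 -> substrate=6 bound=2 product=10
t=11: arr=2 -> substrate=8 bound=2 product=10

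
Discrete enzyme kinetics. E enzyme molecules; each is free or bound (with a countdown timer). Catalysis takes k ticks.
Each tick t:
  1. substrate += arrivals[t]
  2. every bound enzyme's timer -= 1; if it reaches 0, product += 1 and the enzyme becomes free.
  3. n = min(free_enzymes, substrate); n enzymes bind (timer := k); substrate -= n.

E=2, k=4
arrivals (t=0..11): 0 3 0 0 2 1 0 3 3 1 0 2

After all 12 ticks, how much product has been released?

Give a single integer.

t=0: arr=0 -> substrate=0 bound=0 product=0
t=1: arr=3 -> substrate=1 bound=2 product=0
t=2: arr=0 -> substrate=1 bound=2 product=0
t=3: arr=0 -> substrate=1 bound=2 product=0
t=4: arr=2 -> substrate=3 bound=2 product=0
t=5: arr=1 -> substrate=2 bound=2 product=2
t=6: arr=0 -> substrate=2 bound=2 product=2
t=7: arr=3 -> substrate=5 bound=2 product=2
t=8: arr=3 -> substrate=8 bound=2 product=2
t=9: arr=1 -> substrate=7 bound=2 product=4
t=10: arr=0 -> substrate=7 bound=2 product=4
t=11: arr=2 -> substrate=9 bound=2 product=4

Answer: 4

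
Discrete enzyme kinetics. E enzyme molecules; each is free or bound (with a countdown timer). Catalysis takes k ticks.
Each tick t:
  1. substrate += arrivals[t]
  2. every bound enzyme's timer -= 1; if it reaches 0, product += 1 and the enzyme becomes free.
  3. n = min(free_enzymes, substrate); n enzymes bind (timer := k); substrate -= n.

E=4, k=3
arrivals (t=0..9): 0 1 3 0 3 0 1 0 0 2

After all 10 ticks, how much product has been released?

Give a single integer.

Answer: 8

Derivation:
t=0: arr=0 -> substrate=0 bound=0 product=0
t=1: arr=1 -> substrate=0 bound=1 product=0
t=2: arr=3 -> substrate=0 bound=4 product=0
t=3: arr=0 -> substrate=0 bound=4 product=0
t=4: arr=3 -> substrate=2 bound=4 product=1
t=5: arr=0 -> substrate=0 bound=3 product=4
t=6: arr=1 -> substrate=0 bound=4 product=4
t=7: arr=0 -> substrate=0 bound=3 product=5
t=8: arr=0 -> substrate=0 bound=1 product=7
t=9: arr=2 -> substrate=0 bound=2 product=8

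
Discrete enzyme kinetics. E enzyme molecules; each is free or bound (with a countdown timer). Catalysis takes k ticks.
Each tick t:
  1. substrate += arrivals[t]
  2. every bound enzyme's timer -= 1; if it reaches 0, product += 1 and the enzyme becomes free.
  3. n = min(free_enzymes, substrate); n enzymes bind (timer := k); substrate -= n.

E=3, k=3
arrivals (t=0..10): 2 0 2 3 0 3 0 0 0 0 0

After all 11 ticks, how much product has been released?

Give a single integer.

t=0: arr=2 -> substrate=0 bound=2 product=0
t=1: arr=0 -> substrate=0 bound=2 product=0
t=2: arr=2 -> substrate=1 bound=3 product=0
t=3: arr=3 -> substrate=2 bound=3 product=2
t=4: arr=0 -> substrate=2 bound=3 product=2
t=5: arr=3 -> substrate=4 bound=3 product=3
t=6: arr=0 -> substrate=2 bound=3 product=5
t=7: arr=0 -> substrate=2 bound=3 product=5
t=8: arr=0 -> substrate=1 bound=3 product=6
t=9: arr=0 -> substrate=0 bound=2 product=8
t=10: arr=0 -> substrate=0 bound=2 product=8

Answer: 8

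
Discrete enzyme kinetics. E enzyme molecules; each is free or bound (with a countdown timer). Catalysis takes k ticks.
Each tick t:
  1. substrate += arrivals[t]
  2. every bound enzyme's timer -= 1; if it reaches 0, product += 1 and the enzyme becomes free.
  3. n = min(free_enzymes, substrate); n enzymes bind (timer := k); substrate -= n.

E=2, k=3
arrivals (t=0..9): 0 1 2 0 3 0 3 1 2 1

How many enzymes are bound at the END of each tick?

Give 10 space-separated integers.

t=0: arr=0 -> substrate=0 bound=0 product=0
t=1: arr=1 -> substrate=0 bound=1 product=0
t=2: arr=2 -> substrate=1 bound=2 product=0
t=3: arr=0 -> substrate=1 bound=2 product=0
t=4: arr=3 -> substrate=3 bound=2 product=1
t=5: arr=0 -> substrate=2 bound=2 product=2
t=6: arr=3 -> substrate=5 bound=2 product=2
t=7: arr=1 -> substrate=5 bound=2 product=3
t=8: arr=2 -> substrate=6 bound=2 product=4
t=9: arr=1 -> substrate=7 bound=2 product=4

Answer: 0 1 2 2 2 2 2 2 2 2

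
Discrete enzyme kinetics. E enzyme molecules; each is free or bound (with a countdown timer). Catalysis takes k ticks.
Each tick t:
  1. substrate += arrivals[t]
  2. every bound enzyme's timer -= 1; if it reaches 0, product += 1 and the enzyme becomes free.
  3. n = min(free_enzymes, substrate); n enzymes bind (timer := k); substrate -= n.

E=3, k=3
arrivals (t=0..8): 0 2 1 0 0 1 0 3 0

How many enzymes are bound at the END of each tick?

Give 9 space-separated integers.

t=0: arr=0 -> substrate=0 bound=0 product=0
t=1: arr=2 -> substrate=0 bound=2 product=0
t=2: arr=1 -> substrate=0 bound=3 product=0
t=3: arr=0 -> substrate=0 bound=3 product=0
t=4: arr=0 -> substrate=0 bound=1 product=2
t=5: arr=1 -> substrate=0 bound=1 product=3
t=6: arr=0 -> substrate=0 bound=1 product=3
t=7: arr=3 -> substrate=1 bound=3 product=3
t=8: arr=0 -> substrate=0 bound=3 product=4

Answer: 0 2 3 3 1 1 1 3 3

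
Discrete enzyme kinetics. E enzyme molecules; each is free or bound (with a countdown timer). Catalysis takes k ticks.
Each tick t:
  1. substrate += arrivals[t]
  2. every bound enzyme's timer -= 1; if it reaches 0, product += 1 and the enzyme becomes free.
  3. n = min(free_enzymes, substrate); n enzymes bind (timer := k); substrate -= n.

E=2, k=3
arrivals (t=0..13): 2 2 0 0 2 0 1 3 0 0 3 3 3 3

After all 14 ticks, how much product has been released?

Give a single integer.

Answer: 8

Derivation:
t=0: arr=2 -> substrate=0 bound=2 product=0
t=1: arr=2 -> substrate=2 bound=2 product=0
t=2: arr=0 -> substrate=2 bound=2 product=0
t=3: arr=0 -> substrate=0 bound=2 product=2
t=4: arr=2 -> substrate=2 bound=2 product=2
t=5: arr=0 -> substrate=2 bound=2 product=2
t=6: arr=1 -> substrate=1 bound=2 product=4
t=7: arr=3 -> substrate=4 bound=2 product=4
t=8: arr=0 -> substrate=4 bound=2 product=4
t=9: arr=0 -> substrate=2 bound=2 product=6
t=10: arr=3 -> substrate=5 bound=2 product=6
t=11: arr=3 -> substrate=8 bound=2 product=6
t=12: arr=3 -> substrate=9 bound=2 product=8
t=13: arr=3 -> substrate=12 bound=2 product=8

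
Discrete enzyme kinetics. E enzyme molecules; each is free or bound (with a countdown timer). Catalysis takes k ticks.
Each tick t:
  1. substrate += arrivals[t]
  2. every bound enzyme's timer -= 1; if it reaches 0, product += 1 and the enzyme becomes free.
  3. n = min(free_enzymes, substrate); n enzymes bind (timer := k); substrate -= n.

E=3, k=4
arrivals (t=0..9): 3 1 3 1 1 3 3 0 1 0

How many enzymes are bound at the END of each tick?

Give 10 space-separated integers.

Answer: 3 3 3 3 3 3 3 3 3 3

Derivation:
t=0: arr=3 -> substrate=0 bound=3 product=0
t=1: arr=1 -> substrate=1 bound=3 product=0
t=2: arr=3 -> substrate=4 bound=3 product=0
t=3: arr=1 -> substrate=5 bound=3 product=0
t=4: arr=1 -> substrate=3 bound=3 product=3
t=5: arr=3 -> substrate=6 bound=3 product=3
t=6: arr=3 -> substrate=9 bound=3 product=3
t=7: arr=0 -> substrate=9 bound=3 product=3
t=8: arr=1 -> substrate=7 bound=3 product=6
t=9: arr=0 -> substrate=7 bound=3 product=6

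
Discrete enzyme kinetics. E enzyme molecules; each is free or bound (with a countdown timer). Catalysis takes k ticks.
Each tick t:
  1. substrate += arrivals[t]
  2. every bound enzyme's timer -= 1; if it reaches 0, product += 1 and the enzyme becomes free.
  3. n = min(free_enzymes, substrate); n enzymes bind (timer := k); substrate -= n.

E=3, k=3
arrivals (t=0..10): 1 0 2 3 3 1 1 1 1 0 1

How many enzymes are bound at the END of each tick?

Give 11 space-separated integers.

Answer: 1 1 3 3 3 3 3 3 3 3 3

Derivation:
t=0: arr=1 -> substrate=0 bound=1 product=0
t=1: arr=0 -> substrate=0 bound=1 product=0
t=2: arr=2 -> substrate=0 bound=3 product=0
t=3: arr=3 -> substrate=2 bound=3 product=1
t=4: arr=3 -> substrate=5 bound=3 product=1
t=5: arr=1 -> substrate=4 bound=3 product=3
t=6: arr=1 -> substrate=4 bound=3 product=4
t=7: arr=1 -> substrate=5 bound=3 product=4
t=8: arr=1 -> substrate=4 bound=3 product=6
t=9: arr=0 -> substrate=3 bound=3 product=7
t=10: arr=1 -> substrate=4 bound=3 product=7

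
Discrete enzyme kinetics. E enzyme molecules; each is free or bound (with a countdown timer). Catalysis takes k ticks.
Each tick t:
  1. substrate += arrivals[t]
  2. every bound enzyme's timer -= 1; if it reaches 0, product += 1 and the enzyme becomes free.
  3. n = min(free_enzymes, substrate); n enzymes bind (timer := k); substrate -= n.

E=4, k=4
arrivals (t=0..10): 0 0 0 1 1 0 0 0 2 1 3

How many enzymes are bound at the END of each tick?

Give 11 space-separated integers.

t=0: arr=0 -> substrate=0 bound=0 product=0
t=1: arr=0 -> substrate=0 bound=0 product=0
t=2: arr=0 -> substrate=0 bound=0 product=0
t=3: arr=1 -> substrate=0 bound=1 product=0
t=4: arr=1 -> substrate=0 bound=2 product=0
t=5: arr=0 -> substrate=0 bound=2 product=0
t=6: arr=0 -> substrate=0 bound=2 product=0
t=7: arr=0 -> substrate=0 bound=1 product=1
t=8: arr=2 -> substrate=0 bound=2 product=2
t=9: arr=1 -> substrate=0 bound=3 product=2
t=10: arr=3 -> substrate=2 bound=4 product=2

Answer: 0 0 0 1 2 2 2 1 2 3 4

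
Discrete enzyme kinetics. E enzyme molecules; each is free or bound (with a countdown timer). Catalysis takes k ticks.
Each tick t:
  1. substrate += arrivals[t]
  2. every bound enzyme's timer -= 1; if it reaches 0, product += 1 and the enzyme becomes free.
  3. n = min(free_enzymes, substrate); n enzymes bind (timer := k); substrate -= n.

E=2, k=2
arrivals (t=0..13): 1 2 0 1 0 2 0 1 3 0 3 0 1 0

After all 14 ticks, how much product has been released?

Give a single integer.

t=0: arr=1 -> substrate=0 bound=1 product=0
t=1: arr=2 -> substrate=1 bound=2 product=0
t=2: arr=0 -> substrate=0 bound=2 product=1
t=3: arr=1 -> substrate=0 bound=2 product=2
t=4: arr=0 -> substrate=0 bound=1 product=3
t=5: arr=2 -> substrate=0 bound=2 product=4
t=6: arr=0 -> substrate=0 bound=2 product=4
t=7: arr=1 -> substrate=0 bound=1 product=6
t=8: arr=3 -> substrate=2 bound=2 product=6
t=9: arr=0 -> substrate=1 bound=2 product=7
t=10: arr=3 -> substrate=3 bound=2 product=8
t=11: arr=0 -> substrate=2 bound=2 product=9
t=12: arr=1 -> substrate=2 bound=2 product=10
t=13: arr=0 -> substrate=1 bound=2 product=11

Answer: 11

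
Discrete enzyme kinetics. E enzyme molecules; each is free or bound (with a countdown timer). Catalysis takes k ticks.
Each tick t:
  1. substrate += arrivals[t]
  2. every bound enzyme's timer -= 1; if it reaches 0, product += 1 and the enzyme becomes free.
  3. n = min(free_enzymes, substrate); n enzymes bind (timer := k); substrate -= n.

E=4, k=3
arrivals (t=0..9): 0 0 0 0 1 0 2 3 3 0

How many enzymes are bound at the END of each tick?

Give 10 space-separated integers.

Answer: 0 0 0 0 1 1 3 4 4 4

Derivation:
t=0: arr=0 -> substrate=0 bound=0 product=0
t=1: arr=0 -> substrate=0 bound=0 product=0
t=2: arr=0 -> substrate=0 bound=0 product=0
t=3: arr=0 -> substrate=0 bound=0 product=0
t=4: arr=1 -> substrate=0 bound=1 product=0
t=5: arr=0 -> substrate=0 bound=1 product=0
t=6: arr=2 -> substrate=0 bound=3 product=0
t=7: arr=3 -> substrate=1 bound=4 product=1
t=8: arr=3 -> substrate=4 bound=4 product=1
t=9: arr=0 -> substrate=2 bound=4 product=3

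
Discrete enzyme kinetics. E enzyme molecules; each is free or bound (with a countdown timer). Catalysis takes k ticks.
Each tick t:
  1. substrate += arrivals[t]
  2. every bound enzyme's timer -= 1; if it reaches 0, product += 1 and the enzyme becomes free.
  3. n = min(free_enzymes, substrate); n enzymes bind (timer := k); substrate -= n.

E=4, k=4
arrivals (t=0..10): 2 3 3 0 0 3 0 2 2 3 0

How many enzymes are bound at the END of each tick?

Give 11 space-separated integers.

Answer: 2 4 4 4 4 4 4 4 4 4 4

Derivation:
t=0: arr=2 -> substrate=0 bound=2 product=0
t=1: arr=3 -> substrate=1 bound=4 product=0
t=2: arr=3 -> substrate=4 bound=4 product=0
t=3: arr=0 -> substrate=4 bound=4 product=0
t=4: arr=0 -> substrate=2 bound=4 product=2
t=5: arr=3 -> substrate=3 bound=4 product=4
t=6: arr=0 -> substrate=3 bound=4 product=4
t=7: arr=2 -> substrate=5 bound=4 product=4
t=8: arr=2 -> substrate=5 bound=4 product=6
t=9: arr=3 -> substrate=6 bound=4 product=8
t=10: arr=0 -> substrate=6 bound=4 product=8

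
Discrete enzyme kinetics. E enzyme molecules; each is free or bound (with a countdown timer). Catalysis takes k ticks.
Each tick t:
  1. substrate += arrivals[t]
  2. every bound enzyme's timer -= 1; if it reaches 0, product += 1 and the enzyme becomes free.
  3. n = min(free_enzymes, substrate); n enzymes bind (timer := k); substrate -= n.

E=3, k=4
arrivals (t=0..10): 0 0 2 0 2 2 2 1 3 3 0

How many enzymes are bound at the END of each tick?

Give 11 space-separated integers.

Answer: 0 0 2 2 3 3 3 3 3 3 3

Derivation:
t=0: arr=0 -> substrate=0 bound=0 product=0
t=1: arr=0 -> substrate=0 bound=0 product=0
t=2: arr=2 -> substrate=0 bound=2 product=0
t=3: arr=0 -> substrate=0 bound=2 product=0
t=4: arr=2 -> substrate=1 bound=3 product=0
t=5: arr=2 -> substrate=3 bound=3 product=0
t=6: arr=2 -> substrate=3 bound=3 product=2
t=7: arr=1 -> substrate=4 bound=3 product=2
t=8: arr=3 -> substrate=6 bound=3 product=3
t=9: arr=3 -> substrate=9 bound=3 product=3
t=10: arr=0 -> substrate=7 bound=3 product=5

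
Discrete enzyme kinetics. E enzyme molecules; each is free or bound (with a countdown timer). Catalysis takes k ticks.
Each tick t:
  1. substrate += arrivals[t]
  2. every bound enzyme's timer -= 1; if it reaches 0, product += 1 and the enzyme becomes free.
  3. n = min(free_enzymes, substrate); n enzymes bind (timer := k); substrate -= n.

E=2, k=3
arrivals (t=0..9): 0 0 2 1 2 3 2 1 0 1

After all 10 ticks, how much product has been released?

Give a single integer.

t=0: arr=0 -> substrate=0 bound=0 product=0
t=1: arr=0 -> substrate=0 bound=0 product=0
t=2: arr=2 -> substrate=0 bound=2 product=0
t=3: arr=1 -> substrate=1 bound=2 product=0
t=4: arr=2 -> substrate=3 bound=2 product=0
t=5: arr=3 -> substrate=4 bound=2 product=2
t=6: arr=2 -> substrate=6 bound=2 product=2
t=7: arr=1 -> substrate=7 bound=2 product=2
t=8: arr=0 -> substrate=5 bound=2 product=4
t=9: arr=1 -> substrate=6 bound=2 product=4

Answer: 4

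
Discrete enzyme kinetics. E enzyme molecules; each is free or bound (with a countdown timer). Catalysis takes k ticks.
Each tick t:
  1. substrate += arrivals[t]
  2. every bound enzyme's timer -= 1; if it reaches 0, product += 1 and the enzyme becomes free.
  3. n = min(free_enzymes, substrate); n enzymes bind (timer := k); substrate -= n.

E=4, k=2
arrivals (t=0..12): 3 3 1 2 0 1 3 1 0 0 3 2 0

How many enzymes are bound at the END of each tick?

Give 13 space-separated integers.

Answer: 3 4 4 4 2 2 4 4 1 0 3 4 2

Derivation:
t=0: arr=3 -> substrate=0 bound=3 product=0
t=1: arr=3 -> substrate=2 bound=4 product=0
t=2: arr=1 -> substrate=0 bound=4 product=3
t=3: arr=2 -> substrate=1 bound=4 product=4
t=4: arr=0 -> substrate=0 bound=2 product=7
t=5: arr=1 -> substrate=0 bound=2 product=8
t=6: arr=3 -> substrate=0 bound=4 product=9
t=7: arr=1 -> substrate=0 bound=4 product=10
t=8: arr=0 -> substrate=0 bound=1 product=13
t=9: arr=0 -> substrate=0 bound=0 product=14
t=10: arr=3 -> substrate=0 bound=3 product=14
t=11: arr=2 -> substrate=1 bound=4 product=14
t=12: arr=0 -> substrate=0 bound=2 product=17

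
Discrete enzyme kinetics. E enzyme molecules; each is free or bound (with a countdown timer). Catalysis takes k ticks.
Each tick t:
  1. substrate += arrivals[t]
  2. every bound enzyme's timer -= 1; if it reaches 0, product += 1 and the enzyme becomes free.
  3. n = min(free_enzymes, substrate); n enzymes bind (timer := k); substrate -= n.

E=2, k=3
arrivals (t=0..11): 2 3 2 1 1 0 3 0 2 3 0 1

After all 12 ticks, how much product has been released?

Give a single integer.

Answer: 6

Derivation:
t=0: arr=2 -> substrate=0 bound=2 product=0
t=1: arr=3 -> substrate=3 bound=2 product=0
t=2: arr=2 -> substrate=5 bound=2 product=0
t=3: arr=1 -> substrate=4 bound=2 product=2
t=4: arr=1 -> substrate=5 bound=2 product=2
t=5: arr=0 -> substrate=5 bound=2 product=2
t=6: arr=3 -> substrate=6 bound=2 product=4
t=7: arr=0 -> substrate=6 bound=2 product=4
t=8: arr=2 -> substrate=8 bound=2 product=4
t=9: arr=3 -> substrate=9 bound=2 product=6
t=10: arr=0 -> substrate=9 bound=2 product=6
t=11: arr=1 -> substrate=10 bound=2 product=6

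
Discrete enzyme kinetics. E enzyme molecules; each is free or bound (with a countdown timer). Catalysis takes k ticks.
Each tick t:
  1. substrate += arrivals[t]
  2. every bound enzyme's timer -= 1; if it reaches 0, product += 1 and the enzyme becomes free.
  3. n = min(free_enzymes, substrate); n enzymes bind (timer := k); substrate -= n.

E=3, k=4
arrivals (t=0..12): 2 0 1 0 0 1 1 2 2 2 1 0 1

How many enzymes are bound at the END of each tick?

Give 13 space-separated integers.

t=0: arr=2 -> substrate=0 bound=2 product=0
t=1: arr=0 -> substrate=0 bound=2 product=0
t=2: arr=1 -> substrate=0 bound=3 product=0
t=3: arr=0 -> substrate=0 bound=3 product=0
t=4: arr=0 -> substrate=0 bound=1 product=2
t=5: arr=1 -> substrate=0 bound=2 product=2
t=6: arr=1 -> substrate=0 bound=2 product=3
t=7: arr=2 -> substrate=1 bound=3 product=3
t=8: arr=2 -> substrate=3 bound=3 product=3
t=9: arr=2 -> substrate=4 bound=3 product=4
t=10: arr=1 -> substrate=4 bound=3 product=5
t=11: arr=0 -> substrate=3 bound=3 product=6
t=12: arr=1 -> substrate=4 bound=3 product=6

Answer: 2 2 3 3 1 2 2 3 3 3 3 3 3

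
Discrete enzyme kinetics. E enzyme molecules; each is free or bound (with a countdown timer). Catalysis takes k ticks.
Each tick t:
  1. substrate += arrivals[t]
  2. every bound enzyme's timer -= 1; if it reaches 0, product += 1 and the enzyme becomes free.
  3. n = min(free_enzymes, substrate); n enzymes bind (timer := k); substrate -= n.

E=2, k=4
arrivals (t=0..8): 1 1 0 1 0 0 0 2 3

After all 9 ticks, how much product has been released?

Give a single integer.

Answer: 3

Derivation:
t=0: arr=1 -> substrate=0 bound=1 product=0
t=1: arr=1 -> substrate=0 bound=2 product=0
t=2: arr=0 -> substrate=0 bound=2 product=0
t=3: arr=1 -> substrate=1 bound=2 product=0
t=4: arr=0 -> substrate=0 bound=2 product=1
t=5: arr=0 -> substrate=0 bound=1 product=2
t=6: arr=0 -> substrate=0 bound=1 product=2
t=7: arr=2 -> substrate=1 bound=2 product=2
t=8: arr=3 -> substrate=3 bound=2 product=3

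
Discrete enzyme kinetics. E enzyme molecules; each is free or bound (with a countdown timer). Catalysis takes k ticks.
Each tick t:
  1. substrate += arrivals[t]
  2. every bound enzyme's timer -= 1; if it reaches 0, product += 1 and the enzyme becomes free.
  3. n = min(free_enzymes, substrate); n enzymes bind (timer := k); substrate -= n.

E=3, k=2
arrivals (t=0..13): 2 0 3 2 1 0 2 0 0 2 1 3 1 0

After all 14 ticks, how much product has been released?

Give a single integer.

Answer: 15

Derivation:
t=0: arr=2 -> substrate=0 bound=2 product=0
t=1: arr=0 -> substrate=0 bound=2 product=0
t=2: arr=3 -> substrate=0 bound=3 product=2
t=3: arr=2 -> substrate=2 bound=3 product=2
t=4: arr=1 -> substrate=0 bound=3 product=5
t=5: arr=0 -> substrate=0 bound=3 product=5
t=6: arr=2 -> substrate=0 bound=2 product=8
t=7: arr=0 -> substrate=0 bound=2 product=8
t=8: arr=0 -> substrate=0 bound=0 product=10
t=9: arr=2 -> substrate=0 bound=2 product=10
t=10: arr=1 -> substrate=0 bound=3 product=10
t=11: arr=3 -> substrate=1 bound=3 product=12
t=12: arr=1 -> substrate=1 bound=3 product=13
t=13: arr=0 -> substrate=0 bound=2 product=15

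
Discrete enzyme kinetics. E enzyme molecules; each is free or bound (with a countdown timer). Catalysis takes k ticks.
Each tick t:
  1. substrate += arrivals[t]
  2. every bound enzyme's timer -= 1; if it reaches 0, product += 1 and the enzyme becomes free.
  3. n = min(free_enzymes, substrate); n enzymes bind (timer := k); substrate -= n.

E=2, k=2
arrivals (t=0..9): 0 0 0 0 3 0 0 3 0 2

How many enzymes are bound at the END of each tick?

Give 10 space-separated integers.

Answer: 0 0 0 0 2 2 1 2 2 2

Derivation:
t=0: arr=0 -> substrate=0 bound=0 product=0
t=1: arr=0 -> substrate=0 bound=0 product=0
t=2: arr=0 -> substrate=0 bound=0 product=0
t=3: arr=0 -> substrate=0 bound=0 product=0
t=4: arr=3 -> substrate=1 bound=2 product=0
t=5: arr=0 -> substrate=1 bound=2 product=0
t=6: arr=0 -> substrate=0 bound=1 product=2
t=7: arr=3 -> substrate=2 bound=2 product=2
t=8: arr=0 -> substrate=1 bound=2 product=3
t=9: arr=2 -> substrate=2 bound=2 product=4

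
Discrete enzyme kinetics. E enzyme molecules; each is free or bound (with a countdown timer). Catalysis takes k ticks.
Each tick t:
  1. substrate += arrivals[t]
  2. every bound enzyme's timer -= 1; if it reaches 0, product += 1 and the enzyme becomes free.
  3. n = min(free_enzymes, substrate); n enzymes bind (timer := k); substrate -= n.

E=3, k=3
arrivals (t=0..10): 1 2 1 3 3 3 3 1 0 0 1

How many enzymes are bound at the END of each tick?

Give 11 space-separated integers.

t=0: arr=1 -> substrate=0 bound=1 product=0
t=1: arr=2 -> substrate=0 bound=3 product=0
t=2: arr=1 -> substrate=1 bound=3 product=0
t=3: arr=3 -> substrate=3 bound=3 product=1
t=4: arr=3 -> substrate=4 bound=3 product=3
t=5: arr=3 -> substrate=7 bound=3 product=3
t=6: arr=3 -> substrate=9 bound=3 product=4
t=7: arr=1 -> substrate=8 bound=3 product=6
t=8: arr=0 -> substrate=8 bound=3 product=6
t=9: arr=0 -> substrate=7 bound=3 product=7
t=10: arr=1 -> substrate=6 bound=3 product=9

Answer: 1 3 3 3 3 3 3 3 3 3 3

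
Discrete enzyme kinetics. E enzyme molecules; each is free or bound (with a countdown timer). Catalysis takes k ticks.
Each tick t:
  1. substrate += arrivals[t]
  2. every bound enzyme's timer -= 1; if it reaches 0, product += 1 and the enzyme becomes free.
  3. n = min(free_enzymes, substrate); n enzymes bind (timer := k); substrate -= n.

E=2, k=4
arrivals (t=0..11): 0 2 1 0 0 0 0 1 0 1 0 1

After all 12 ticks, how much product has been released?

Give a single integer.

t=0: arr=0 -> substrate=0 bound=0 product=0
t=1: arr=2 -> substrate=0 bound=2 product=0
t=2: arr=1 -> substrate=1 bound=2 product=0
t=3: arr=0 -> substrate=1 bound=2 product=0
t=4: arr=0 -> substrate=1 bound=2 product=0
t=5: arr=0 -> substrate=0 bound=1 product=2
t=6: arr=0 -> substrate=0 bound=1 product=2
t=7: arr=1 -> substrate=0 bound=2 product=2
t=8: arr=0 -> substrate=0 bound=2 product=2
t=9: arr=1 -> substrate=0 bound=2 product=3
t=10: arr=0 -> substrate=0 bound=2 product=3
t=11: arr=1 -> substrate=0 bound=2 product=4

Answer: 4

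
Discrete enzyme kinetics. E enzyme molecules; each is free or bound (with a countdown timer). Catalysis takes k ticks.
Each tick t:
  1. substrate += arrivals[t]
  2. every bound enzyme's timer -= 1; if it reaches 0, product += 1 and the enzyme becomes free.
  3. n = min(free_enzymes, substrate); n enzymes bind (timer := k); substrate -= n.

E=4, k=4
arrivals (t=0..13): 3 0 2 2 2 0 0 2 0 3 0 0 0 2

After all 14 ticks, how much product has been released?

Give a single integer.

Answer: 11

Derivation:
t=0: arr=3 -> substrate=0 bound=3 product=0
t=1: arr=0 -> substrate=0 bound=3 product=0
t=2: arr=2 -> substrate=1 bound=4 product=0
t=3: arr=2 -> substrate=3 bound=4 product=0
t=4: arr=2 -> substrate=2 bound=4 product=3
t=5: arr=0 -> substrate=2 bound=4 product=3
t=6: arr=0 -> substrate=1 bound=4 product=4
t=7: arr=2 -> substrate=3 bound=4 product=4
t=8: arr=0 -> substrate=0 bound=4 product=7
t=9: arr=3 -> substrate=3 bound=4 product=7
t=10: arr=0 -> substrate=2 bound=4 product=8
t=11: arr=0 -> substrate=2 bound=4 product=8
t=12: arr=0 -> substrate=0 bound=3 product=11
t=13: arr=2 -> substrate=1 bound=4 product=11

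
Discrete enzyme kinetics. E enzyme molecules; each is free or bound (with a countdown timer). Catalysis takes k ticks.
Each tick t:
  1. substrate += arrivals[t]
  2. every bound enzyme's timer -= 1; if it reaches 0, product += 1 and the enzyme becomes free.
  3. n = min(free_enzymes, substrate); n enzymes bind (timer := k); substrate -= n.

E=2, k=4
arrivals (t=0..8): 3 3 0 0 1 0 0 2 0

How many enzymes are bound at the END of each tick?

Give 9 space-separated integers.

Answer: 2 2 2 2 2 2 2 2 2

Derivation:
t=0: arr=3 -> substrate=1 bound=2 product=0
t=1: arr=3 -> substrate=4 bound=2 product=0
t=2: arr=0 -> substrate=4 bound=2 product=0
t=3: arr=0 -> substrate=4 bound=2 product=0
t=4: arr=1 -> substrate=3 bound=2 product=2
t=5: arr=0 -> substrate=3 bound=2 product=2
t=6: arr=0 -> substrate=3 bound=2 product=2
t=7: arr=2 -> substrate=5 bound=2 product=2
t=8: arr=0 -> substrate=3 bound=2 product=4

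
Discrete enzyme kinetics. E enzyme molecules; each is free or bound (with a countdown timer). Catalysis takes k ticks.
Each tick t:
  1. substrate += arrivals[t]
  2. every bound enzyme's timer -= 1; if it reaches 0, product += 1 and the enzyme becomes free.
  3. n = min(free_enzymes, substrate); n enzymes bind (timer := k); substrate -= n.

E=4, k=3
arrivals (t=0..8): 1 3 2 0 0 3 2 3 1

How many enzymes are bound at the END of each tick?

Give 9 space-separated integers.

t=0: arr=1 -> substrate=0 bound=1 product=0
t=1: arr=3 -> substrate=0 bound=4 product=0
t=2: arr=2 -> substrate=2 bound=4 product=0
t=3: arr=0 -> substrate=1 bound=4 product=1
t=4: arr=0 -> substrate=0 bound=2 product=4
t=5: arr=3 -> substrate=1 bound=4 product=4
t=6: arr=2 -> substrate=2 bound=4 product=5
t=7: arr=3 -> substrate=4 bound=4 product=6
t=8: arr=1 -> substrate=3 bound=4 product=8

Answer: 1 4 4 4 2 4 4 4 4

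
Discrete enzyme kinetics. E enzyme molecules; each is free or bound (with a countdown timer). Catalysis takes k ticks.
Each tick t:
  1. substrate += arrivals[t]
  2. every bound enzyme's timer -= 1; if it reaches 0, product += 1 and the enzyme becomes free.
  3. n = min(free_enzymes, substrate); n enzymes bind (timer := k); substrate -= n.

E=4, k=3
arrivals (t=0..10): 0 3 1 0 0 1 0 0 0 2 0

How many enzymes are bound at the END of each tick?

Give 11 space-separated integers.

Answer: 0 3 4 4 1 1 1 1 0 2 2

Derivation:
t=0: arr=0 -> substrate=0 bound=0 product=0
t=1: arr=3 -> substrate=0 bound=3 product=0
t=2: arr=1 -> substrate=0 bound=4 product=0
t=3: arr=0 -> substrate=0 bound=4 product=0
t=4: arr=0 -> substrate=0 bound=1 product=3
t=5: arr=1 -> substrate=0 bound=1 product=4
t=6: arr=0 -> substrate=0 bound=1 product=4
t=7: arr=0 -> substrate=0 bound=1 product=4
t=8: arr=0 -> substrate=0 bound=0 product=5
t=9: arr=2 -> substrate=0 bound=2 product=5
t=10: arr=0 -> substrate=0 bound=2 product=5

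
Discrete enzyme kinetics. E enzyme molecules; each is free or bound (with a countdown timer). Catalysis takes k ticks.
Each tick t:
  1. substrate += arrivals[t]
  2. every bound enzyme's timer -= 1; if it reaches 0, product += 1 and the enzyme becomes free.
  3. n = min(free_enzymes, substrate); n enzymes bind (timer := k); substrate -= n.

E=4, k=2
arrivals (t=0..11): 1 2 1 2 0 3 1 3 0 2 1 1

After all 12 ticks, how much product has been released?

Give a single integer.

t=0: arr=1 -> substrate=0 bound=1 product=0
t=1: arr=2 -> substrate=0 bound=3 product=0
t=2: arr=1 -> substrate=0 bound=3 product=1
t=3: arr=2 -> substrate=0 bound=3 product=3
t=4: arr=0 -> substrate=0 bound=2 product=4
t=5: arr=3 -> substrate=0 bound=3 product=6
t=6: arr=1 -> substrate=0 bound=4 product=6
t=7: arr=3 -> substrate=0 bound=4 product=9
t=8: arr=0 -> substrate=0 bound=3 product=10
t=9: arr=2 -> substrate=0 bound=2 product=13
t=10: arr=1 -> substrate=0 bound=3 product=13
t=11: arr=1 -> substrate=0 bound=2 product=15

Answer: 15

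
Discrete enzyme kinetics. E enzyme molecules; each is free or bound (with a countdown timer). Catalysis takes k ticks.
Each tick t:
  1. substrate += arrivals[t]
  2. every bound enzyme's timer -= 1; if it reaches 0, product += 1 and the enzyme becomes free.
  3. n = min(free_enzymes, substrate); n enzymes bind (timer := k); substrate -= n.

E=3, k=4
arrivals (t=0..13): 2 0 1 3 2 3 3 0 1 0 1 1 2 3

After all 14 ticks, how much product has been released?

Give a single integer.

t=0: arr=2 -> substrate=0 bound=2 product=0
t=1: arr=0 -> substrate=0 bound=2 product=0
t=2: arr=1 -> substrate=0 bound=3 product=0
t=3: arr=3 -> substrate=3 bound=3 product=0
t=4: arr=2 -> substrate=3 bound=3 product=2
t=5: arr=3 -> substrate=6 bound=3 product=2
t=6: arr=3 -> substrate=8 bound=3 product=3
t=7: arr=0 -> substrate=8 bound=3 product=3
t=8: arr=1 -> substrate=7 bound=3 product=5
t=9: arr=0 -> substrate=7 bound=3 product=5
t=10: arr=1 -> substrate=7 bound=3 product=6
t=11: arr=1 -> substrate=8 bound=3 product=6
t=12: arr=2 -> substrate=8 bound=3 product=8
t=13: arr=3 -> substrate=11 bound=3 product=8

Answer: 8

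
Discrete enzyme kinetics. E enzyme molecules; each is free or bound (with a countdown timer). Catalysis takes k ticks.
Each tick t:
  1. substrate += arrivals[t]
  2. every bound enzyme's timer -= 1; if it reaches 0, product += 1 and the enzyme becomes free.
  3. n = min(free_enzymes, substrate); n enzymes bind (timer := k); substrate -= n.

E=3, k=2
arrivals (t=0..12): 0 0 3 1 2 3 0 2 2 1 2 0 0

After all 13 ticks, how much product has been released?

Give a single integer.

Answer: 15

Derivation:
t=0: arr=0 -> substrate=0 bound=0 product=0
t=1: arr=0 -> substrate=0 bound=0 product=0
t=2: arr=3 -> substrate=0 bound=3 product=0
t=3: arr=1 -> substrate=1 bound=3 product=0
t=4: arr=2 -> substrate=0 bound=3 product=3
t=5: arr=3 -> substrate=3 bound=3 product=3
t=6: arr=0 -> substrate=0 bound=3 product=6
t=7: arr=2 -> substrate=2 bound=3 product=6
t=8: arr=2 -> substrate=1 bound=3 product=9
t=9: arr=1 -> substrate=2 bound=3 product=9
t=10: arr=2 -> substrate=1 bound=3 product=12
t=11: arr=0 -> substrate=1 bound=3 product=12
t=12: arr=0 -> substrate=0 bound=1 product=15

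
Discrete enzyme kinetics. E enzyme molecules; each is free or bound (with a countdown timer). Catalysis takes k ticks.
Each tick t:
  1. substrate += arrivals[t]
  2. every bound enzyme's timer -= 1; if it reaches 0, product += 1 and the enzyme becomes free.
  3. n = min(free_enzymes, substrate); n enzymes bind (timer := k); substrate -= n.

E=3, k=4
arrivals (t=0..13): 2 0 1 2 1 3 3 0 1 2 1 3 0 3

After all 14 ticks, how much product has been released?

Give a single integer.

Answer: 8

Derivation:
t=0: arr=2 -> substrate=0 bound=2 product=0
t=1: arr=0 -> substrate=0 bound=2 product=0
t=2: arr=1 -> substrate=0 bound=3 product=0
t=3: arr=2 -> substrate=2 bound=3 product=0
t=4: arr=1 -> substrate=1 bound=3 product=2
t=5: arr=3 -> substrate=4 bound=3 product=2
t=6: arr=3 -> substrate=6 bound=3 product=3
t=7: arr=0 -> substrate=6 bound=3 product=3
t=8: arr=1 -> substrate=5 bound=3 product=5
t=9: arr=2 -> substrate=7 bound=3 product=5
t=10: arr=1 -> substrate=7 bound=3 product=6
t=11: arr=3 -> substrate=10 bound=3 product=6
t=12: arr=0 -> substrate=8 bound=3 product=8
t=13: arr=3 -> substrate=11 bound=3 product=8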